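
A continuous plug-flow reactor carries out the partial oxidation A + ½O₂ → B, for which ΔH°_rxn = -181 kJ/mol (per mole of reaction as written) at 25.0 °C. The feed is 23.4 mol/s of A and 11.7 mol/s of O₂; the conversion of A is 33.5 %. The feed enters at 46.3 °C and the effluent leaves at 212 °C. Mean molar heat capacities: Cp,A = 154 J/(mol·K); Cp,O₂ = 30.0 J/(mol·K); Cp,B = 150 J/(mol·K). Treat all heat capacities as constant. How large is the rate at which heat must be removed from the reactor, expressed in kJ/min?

Extent of reaction ξ = 0.335 × 23.4 = 7.839 mol/s
Reaction term: ξ·ΔH°_rxn = 7.839 × -181 = -1418.9 kJ/s
Sensible, feed 46.3→25 °C: -84.233 kJ/s
Outlet flows (mol/s): A 15.561, O₂ 7.7805, B 7.839
Sensible, products 25→212 °C: 711.66 kJ/s
Q = ΔH = -791.43 kJ/s = -791.43 kW
Heat removed = 47486 kJ/min

Q_out = 47500 kJ/min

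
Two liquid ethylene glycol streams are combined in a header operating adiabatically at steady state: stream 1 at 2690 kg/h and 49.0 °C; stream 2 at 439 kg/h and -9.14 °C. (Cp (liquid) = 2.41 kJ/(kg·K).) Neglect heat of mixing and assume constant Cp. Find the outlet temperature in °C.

T_out = 40.8 °C

Energy balance with Q = 0: Σ ṁᵢCp,ᵢ(T_out − Tᵢ) = 0
Σ ṁᵢCp,ᵢTᵢ = 2690×2.41×49.0 + 439×2.41×-9.14 = 307990
Σ ṁᵢCp,ᵢ = 2690×2.41 + 439×2.41 = 7540.9
T_out = 307990 / 7540.9 = 40.843 °C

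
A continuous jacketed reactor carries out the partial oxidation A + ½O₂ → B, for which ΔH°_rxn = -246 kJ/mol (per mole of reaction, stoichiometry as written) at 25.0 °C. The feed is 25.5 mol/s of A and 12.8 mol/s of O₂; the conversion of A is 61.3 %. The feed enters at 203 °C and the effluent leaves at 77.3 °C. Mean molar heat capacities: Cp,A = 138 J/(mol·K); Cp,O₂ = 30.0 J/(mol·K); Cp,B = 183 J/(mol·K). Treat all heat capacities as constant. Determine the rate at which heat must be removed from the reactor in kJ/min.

Q_out = 259000 kJ/min

Extent of reaction ξ = 0.613 × 25.5 = 15.631 mol/s
Reaction term: ξ·ΔH°_rxn = 15.631 × -246 = -3845.3 kJ/s
Sensible, feed 203→25 °C: -694.73 kJ/s
Outlet flows (mol/s): A 9.8685, O₂ 4.9843, B 15.631
Sensible, products 25→77.3 °C: 228.65 kJ/s
Q = ΔH = -4311.4 kJ/s = -4311.4 kW
Heat removed = 258690 kJ/min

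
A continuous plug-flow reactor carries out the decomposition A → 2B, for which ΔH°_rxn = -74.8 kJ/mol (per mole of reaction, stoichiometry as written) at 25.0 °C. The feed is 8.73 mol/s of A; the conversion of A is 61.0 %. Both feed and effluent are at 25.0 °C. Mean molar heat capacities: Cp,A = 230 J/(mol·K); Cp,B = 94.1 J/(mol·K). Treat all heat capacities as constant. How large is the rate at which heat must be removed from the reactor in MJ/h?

Q_out = 1430 MJ/h

Extent of reaction ξ = 0.610 × 8.73 = 5.3253 mol/s
Reaction term: ξ·ΔH°_rxn = 5.3253 × -74.8 = -398.33 kJ/s
Q = ΔH = -398.33 kJ/s = -398.33 kW
Heat removed = 1434 MJ/h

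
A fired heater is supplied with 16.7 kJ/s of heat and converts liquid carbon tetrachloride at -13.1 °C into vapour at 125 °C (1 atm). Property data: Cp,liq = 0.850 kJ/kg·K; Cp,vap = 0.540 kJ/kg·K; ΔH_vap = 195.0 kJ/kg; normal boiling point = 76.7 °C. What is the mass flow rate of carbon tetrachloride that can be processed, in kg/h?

ṁ = 202 kg/h

Δh = 0.850×(76.7−-13.1) + 195.0 + 0.540×(125−76.7) = 297.41 kJ/kg
Q = 16.7 kJ/s = 16.7 kJ/s = 60120 kJ/h
ṁ = Q/Δh = 60120 / 297.41 = 202.14 kg/h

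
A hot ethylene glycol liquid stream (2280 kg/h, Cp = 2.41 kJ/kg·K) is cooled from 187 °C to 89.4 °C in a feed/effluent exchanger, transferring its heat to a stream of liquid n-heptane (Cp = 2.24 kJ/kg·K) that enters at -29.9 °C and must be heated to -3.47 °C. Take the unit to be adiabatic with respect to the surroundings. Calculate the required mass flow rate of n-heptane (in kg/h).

ṁ_c = 9060 kg/h

Heat released by hot stream: Q = 2280 × 2.41 × (187 − 89.4) = 536290 kJ/h
Energy balance on cold side (adiabatic exchanger): Q = ṁ_c·Cp_c·(T_c,out − T_c,in)
ṁ_c = 536290 / [2.24 × (-3.47 − -29.9)] = 9058.5 kg/h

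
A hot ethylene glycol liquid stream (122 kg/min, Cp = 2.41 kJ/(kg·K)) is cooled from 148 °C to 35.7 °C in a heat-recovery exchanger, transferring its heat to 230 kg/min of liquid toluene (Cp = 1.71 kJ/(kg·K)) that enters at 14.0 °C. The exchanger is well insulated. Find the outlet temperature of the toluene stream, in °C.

T_c,out = 98.0 °C

Heat released by hot stream: Q = 122 × 2.41 × (148 − 35.7) = 33018 kJ/min
Energy balance on cold side (adiabatic exchanger): Q = ṁ_c·Cp_c·(T_c,out − T_c,in)
T_c,out = 14.0 + 33018/(230 × 1.71) = 97.952 °C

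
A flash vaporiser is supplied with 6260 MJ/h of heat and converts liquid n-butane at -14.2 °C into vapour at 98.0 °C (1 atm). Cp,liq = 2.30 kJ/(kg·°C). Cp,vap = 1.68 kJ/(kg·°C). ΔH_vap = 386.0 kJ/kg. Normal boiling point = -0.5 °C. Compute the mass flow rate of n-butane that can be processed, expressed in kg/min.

Δh = 2.30×(-0.5−-14.2) + 386.0 + 1.68×(98.0−-0.5) = 582.99 kJ/kg
Q = 6260 MJ/h = 1738.9 kJ/s = 104330 kJ/min
ṁ = Q/Δh = 104330 / 582.99 = 178.96 kg/min

ṁ = 179 kg/min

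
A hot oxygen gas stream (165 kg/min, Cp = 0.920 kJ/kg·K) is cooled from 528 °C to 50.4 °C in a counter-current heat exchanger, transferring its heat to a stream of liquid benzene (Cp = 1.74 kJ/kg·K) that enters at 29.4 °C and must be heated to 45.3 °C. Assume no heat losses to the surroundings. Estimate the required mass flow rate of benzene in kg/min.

ṁ_c = 2620 kg/min

Heat released by hot stream: Q = 165 × 0.920 × (528 − 50.4) = 72500 kJ/min
Energy balance on cold side (adiabatic exchanger): Q = ṁ_c·Cp_c·(T_c,out − T_c,in)
ṁ_c = 72500 / [1.74 × (45.3 − 29.4)] = 2620.5 kg/min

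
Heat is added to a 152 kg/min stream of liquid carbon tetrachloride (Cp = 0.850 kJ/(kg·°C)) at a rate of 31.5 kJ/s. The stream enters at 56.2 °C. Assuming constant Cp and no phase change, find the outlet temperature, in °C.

T_out = 70.8 °C

Q = 31.5 kJ/s = 1890 kJ/min
ΔT = Q/(ṁ·Cp) = 1890/(152×0.850) = 14.628 K
T_out = 56.2 + 14.628 = 70.828 °C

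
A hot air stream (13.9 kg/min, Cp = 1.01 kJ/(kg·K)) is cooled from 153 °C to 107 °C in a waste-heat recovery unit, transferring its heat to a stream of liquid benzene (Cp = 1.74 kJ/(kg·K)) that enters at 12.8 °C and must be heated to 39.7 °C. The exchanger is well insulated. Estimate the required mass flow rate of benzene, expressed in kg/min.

Heat released by hot stream: Q = 13.9 × 1.01 × (153 − 107) = 645.79 kJ/min
Energy balance on cold side (adiabatic exchanger): Q = ṁ_c·Cp_c·(T_c,out − T_c,in)
ṁ_c = 645.79 / [1.74 × (39.7 − 12.8)] = 13.797 kg/min

ṁ_c = 13.8 kg/min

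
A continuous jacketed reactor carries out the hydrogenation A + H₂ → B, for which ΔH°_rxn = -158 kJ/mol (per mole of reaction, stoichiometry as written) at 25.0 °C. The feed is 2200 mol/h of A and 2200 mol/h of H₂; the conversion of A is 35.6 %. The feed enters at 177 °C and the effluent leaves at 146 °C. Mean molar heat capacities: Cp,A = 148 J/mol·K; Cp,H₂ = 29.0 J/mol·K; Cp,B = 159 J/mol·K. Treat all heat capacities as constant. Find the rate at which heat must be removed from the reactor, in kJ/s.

Q_out = 38.2 kJ/s

Extent of reaction ξ = 0.356 × 2200 = 783.2 mol/h
Reaction term: ξ·ΔH°_rxn = 783.2 × -158 = -123750 kJ/h
Sensible, feed 177→25 °C: -59189 kJ/h
Outlet flows (mol/h): A 1416.8, H₂ 1416.8, B 783.2
Sensible, products 25→146 °C: 45412 kJ/h
Q = ΔH = -137520 kJ/h = -38.201 kW
Heat removed = 38.201 kJ/s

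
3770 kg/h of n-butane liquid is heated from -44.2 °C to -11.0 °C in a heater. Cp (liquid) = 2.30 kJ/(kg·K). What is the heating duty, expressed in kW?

Q = 80.0 kW

Q = ṁ·Cp·ΔT = 3770 × 2.30 × (-11.0 − -44.2) = 287880 kJ/h
Converting: 287880 / 3600 s = 79.966 kW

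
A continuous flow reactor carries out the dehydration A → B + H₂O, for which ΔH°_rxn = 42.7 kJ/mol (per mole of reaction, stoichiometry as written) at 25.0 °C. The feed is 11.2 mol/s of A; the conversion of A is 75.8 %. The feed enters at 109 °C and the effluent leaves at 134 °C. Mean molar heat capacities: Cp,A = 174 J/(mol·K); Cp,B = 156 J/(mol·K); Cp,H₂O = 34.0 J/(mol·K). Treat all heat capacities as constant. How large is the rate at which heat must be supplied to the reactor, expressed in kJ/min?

Extent of reaction ξ = 0.758 × 11.2 = 8.4896 mol/s
Reaction term: ξ·ΔH°_rxn = 8.4896 × 42.7 = 362.51 kJ/s
Sensible, feed 109→25 °C: -163.7 kJ/s
Outlet flows (mol/s): A 2.7104, B 8.4896, H₂O 8.4896
Sensible, products 25→134 °C: 227.23 kJ/s
Q = ΔH = 426.03 kJ/s = 426.03 kW
Heat supplied = 25562 kJ/min

Q_in = 25600 kJ/min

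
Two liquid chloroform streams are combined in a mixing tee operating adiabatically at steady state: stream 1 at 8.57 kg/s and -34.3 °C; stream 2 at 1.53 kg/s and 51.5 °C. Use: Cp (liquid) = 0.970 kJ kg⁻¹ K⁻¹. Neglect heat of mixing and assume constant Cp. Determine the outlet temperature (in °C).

T_out = -21.3 °C

Energy balance with Q = 0: Σ ṁᵢCp,ᵢ(T_out − Tᵢ) = 0
T_out = Σ ṁᵢCp,ᵢTᵢ / Σ ṁᵢCp,ᵢ
      = -208.7 / 9.797 = -21.303 °C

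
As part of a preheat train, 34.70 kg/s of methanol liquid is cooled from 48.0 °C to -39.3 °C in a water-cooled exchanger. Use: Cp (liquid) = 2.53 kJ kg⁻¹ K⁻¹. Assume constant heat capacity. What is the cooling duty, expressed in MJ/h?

Q = ṁ·Cp·ΔT = 34.70 × 2.53 × (-39.3 − 48.0) = -7664.2 kJ/s
Cooling duty = 27591 MJ/h

Q_c = 27600 MJ/h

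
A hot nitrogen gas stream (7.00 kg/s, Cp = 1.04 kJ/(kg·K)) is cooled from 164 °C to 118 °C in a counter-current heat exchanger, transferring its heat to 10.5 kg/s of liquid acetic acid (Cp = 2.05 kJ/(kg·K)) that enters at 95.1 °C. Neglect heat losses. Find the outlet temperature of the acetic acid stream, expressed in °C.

T_c,out = 111 °C

Heat released by hot stream: Q = 7.00 × 1.04 × (164 − 118) = 334.88 kJ/s
Energy balance on cold side (adiabatic exchanger): Q = ṁ_c·Cp_c·(T_c,out − T_c,in)
T_c,out = 95.1 + 334.88/(10.5 × 2.05) = 110.66 °C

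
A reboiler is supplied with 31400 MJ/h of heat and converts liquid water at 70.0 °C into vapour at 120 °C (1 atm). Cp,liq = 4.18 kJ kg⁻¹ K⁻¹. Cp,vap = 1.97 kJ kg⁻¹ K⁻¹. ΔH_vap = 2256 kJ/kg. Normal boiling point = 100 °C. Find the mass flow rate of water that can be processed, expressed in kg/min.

ṁ = 216 kg/min

Δh = 4.18×(100−70.0) + 2256 + 1.97×(120−100) = 2420.8 kJ/kg
Q = 31400 MJ/h = 8722.2 kJ/s = 523330 kJ/min
ṁ = Q/Δh = 523330 / 2420.8 = 216.18 kg/min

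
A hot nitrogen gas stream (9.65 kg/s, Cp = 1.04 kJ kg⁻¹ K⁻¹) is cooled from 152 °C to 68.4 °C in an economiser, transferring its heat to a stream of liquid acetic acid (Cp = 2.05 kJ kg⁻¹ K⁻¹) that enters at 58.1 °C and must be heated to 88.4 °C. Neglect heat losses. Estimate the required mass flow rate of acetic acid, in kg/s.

ṁ_c = 13.5 kg/s

Heat released by hot stream: Q = 9.65 × 1.04 × (152 − 68.4) = 839.01 kJ/s
Energy balance on cold side (adiabatic exchanger): Q = ṁ_c·Cp_c·(T_c,out − T_c,in)
ṁ_c = 839.01 / [2.05 × (88.4 − 58.1)] = 13.507 kg/s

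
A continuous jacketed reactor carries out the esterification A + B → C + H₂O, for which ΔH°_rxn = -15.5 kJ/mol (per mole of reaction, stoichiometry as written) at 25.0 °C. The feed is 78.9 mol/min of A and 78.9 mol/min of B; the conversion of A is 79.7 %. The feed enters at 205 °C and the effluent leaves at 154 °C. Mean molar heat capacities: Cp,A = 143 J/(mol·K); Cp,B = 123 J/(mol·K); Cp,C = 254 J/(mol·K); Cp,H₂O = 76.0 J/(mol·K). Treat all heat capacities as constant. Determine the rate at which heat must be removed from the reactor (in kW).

Extent of reaction ξ = 0.797 × 78.9 = 62.883 mol/min
Reaction term: ξ·ΔH°_rxn = 62.883 × -15.5 = -974.69 kJ/min
Sensible, feed 205→25 °C: -3777.7 kJ/min
Outlet flows (mol/min): A 16.017, B 16.017, C 62.883, H₂O 62.883
Sensible, products 25→154 °C: 3226.5 kJ/min
Q = ΔH = -1525.9 kJ/min = -25.431 kW
Heat removed = 25.431 kW

Q_out = 25.4 kW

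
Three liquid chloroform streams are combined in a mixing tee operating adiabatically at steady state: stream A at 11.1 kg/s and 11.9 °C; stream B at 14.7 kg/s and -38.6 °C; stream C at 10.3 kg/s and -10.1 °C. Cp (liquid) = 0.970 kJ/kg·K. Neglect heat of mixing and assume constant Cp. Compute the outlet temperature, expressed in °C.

T_out = -14.9 °C

Energy balance with Q = 0: Σ ṁᵢCp,ᵢ(T_out − Tᵢ) = 0
T_out = Σ ṁᵢCp,ᵢTᵢ / Σ ṁᵢCp,ᵢ
      = -523.18 / 35.017 = -14.941 °C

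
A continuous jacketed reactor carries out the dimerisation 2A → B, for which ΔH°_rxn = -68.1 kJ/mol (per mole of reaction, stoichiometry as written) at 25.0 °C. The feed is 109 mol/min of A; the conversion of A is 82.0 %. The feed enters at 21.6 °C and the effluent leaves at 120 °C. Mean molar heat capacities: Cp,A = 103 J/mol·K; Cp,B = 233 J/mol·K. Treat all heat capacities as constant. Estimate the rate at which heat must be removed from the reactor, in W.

Extent of reaction ξ = 0.820 × 109 / 2 = 44.69 mol/min
Reaction term: ξ·ΔH°_rxn = 44.69 × -68.1 = -3043.4 kJ/min
Sensible, feed 21.6→25 °C: 38.172 kJ/min
Outlet flows (mol/min): A 19.62, B 44.69
Sensible, products 25→120 °C: 1181.2 kJ/min
Q = ΔH = -1824 kJ/min = -30.4 kW
Heat removed = 30400 W

Q_out = 30400 W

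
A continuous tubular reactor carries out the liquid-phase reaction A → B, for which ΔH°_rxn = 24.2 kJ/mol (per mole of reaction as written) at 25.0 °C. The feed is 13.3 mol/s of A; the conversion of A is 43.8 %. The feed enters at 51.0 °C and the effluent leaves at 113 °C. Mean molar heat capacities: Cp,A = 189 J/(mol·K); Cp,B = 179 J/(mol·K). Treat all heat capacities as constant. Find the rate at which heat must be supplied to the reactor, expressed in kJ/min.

Q_in = 17500 kJ/min

Extent of reaction ξ = 0.438 × 13.3 = 5.8254 mol/s
Reaction term: ξ·ΔH°_rxn = 5.8254 × 24.2 = 140.97 kJ/s
Sensible, feed 51.0→25 °C: -65.356 kJ/s
Outlet flows (mol/s): A 7.4746, B 5.8254
Sensible, products 25→113 °C: 216.08 kJ/s
Q = ΔH = 291.7 kJ/s = 291.7 kW
Heat supplied = 17502 kJ/min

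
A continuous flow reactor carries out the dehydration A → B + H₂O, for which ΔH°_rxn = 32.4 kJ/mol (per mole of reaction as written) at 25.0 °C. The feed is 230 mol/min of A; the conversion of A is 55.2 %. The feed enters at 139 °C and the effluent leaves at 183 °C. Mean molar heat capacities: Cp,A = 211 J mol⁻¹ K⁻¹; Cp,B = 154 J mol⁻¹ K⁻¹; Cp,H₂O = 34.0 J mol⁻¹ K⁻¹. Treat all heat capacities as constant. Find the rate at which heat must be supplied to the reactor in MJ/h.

Extent of reaction ξ = 0.552 × 230 = 126.96 mol/min
Reaction term: ξ·ΔH°_rxn = 126.96 × 32.4 = 4113.5 kJ/min
Sensible, feed 139→25 °C: -5532.4 kJ/min
Outlet flows (mol/min): A 103.04, B 126.96, H₂O 126.96
Sensible, products 25→183 °C: 7206.4 kJ/min
Q = ΔH = 5787.5 kJ/min = 96.458 kW
Heat supplied = 347.25 MJ/h

Q_in = 347 MJ/h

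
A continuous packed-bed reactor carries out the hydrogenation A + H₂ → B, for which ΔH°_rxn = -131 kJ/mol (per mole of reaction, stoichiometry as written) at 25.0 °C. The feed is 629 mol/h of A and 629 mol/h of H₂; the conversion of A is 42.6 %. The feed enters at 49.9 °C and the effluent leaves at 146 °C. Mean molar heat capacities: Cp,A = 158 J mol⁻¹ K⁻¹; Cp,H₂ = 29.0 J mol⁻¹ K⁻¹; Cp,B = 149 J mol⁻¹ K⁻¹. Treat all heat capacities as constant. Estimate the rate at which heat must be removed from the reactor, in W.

Extent of reaction ξ = 0.426 × 629 = 267.95 mol/h
Reaction term: ξ·ΔH°_rxn = 267.95 × -131 = -35102 kJ/h
Sensible, feed 49.9→25 °C: -2928.8 kJ/h
Outlet flows (mol/h): A 361.05, H₂ 361.05, B 267.95
Sensible, products 25→146 °C: 13000 kJ/h
Q = ΔH = -25030 kJ/h = -6.9529 kW
Heat removed = 6952.9 W

Q_out = 6950 W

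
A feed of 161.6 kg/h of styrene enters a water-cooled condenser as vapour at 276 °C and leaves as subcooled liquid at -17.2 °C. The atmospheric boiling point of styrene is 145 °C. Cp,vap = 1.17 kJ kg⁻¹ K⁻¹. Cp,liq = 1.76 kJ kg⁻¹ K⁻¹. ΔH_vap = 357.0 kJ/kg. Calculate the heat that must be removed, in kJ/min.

Q_c = 2140 kJ/min

vapour 276→145 °C: -153.27 kJ/kg
condensation at 145 °C: -357 kJ/kg
liquid 145→-17.2 °C: -285.47 kJ/kg
Δh = -153.27 + -357 + -285.47 = -795.74 kJ/kg
Q = ṁ·Δh = 161.6 kg/h × -795.74 kJ/kg = -128590 kJ/h
|Q| = 35.72 kW = 2143.2 kJ/min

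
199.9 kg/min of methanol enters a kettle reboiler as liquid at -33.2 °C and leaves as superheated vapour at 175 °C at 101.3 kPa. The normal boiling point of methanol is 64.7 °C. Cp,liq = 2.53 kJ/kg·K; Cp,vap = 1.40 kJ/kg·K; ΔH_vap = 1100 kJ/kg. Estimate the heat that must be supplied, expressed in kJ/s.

liquid -33.2→64.7 °C: 247.69 kJ/kg
vaporisation at 64.7 °C: 1100 kJ/kg
vapour 64.7→175 °C: 154.42 kJ/kg
Δh = 247.69 + 1100 + 154.42 = 1502.1 kJ/kg
Q = ṁ·Δh = 199.9 kg/min × 1502.1 kJ/kg = 300270 kJ/min
|Q| = 5004.5 kW

Q = 5000 kJ/s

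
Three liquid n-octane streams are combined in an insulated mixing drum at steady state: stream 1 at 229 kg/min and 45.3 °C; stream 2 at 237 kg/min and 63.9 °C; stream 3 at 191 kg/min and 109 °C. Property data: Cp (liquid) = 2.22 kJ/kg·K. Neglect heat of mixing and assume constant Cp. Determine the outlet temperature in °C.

T_out = 70.5 °C

No heat crosses the boundary, so H_out = H_in.
T_out = Σ ṁᵢCp,ᵢTᵢ / Σ ṁᵢCp,ᵢ
      = 102870 / 1458.5 = 70.528 °C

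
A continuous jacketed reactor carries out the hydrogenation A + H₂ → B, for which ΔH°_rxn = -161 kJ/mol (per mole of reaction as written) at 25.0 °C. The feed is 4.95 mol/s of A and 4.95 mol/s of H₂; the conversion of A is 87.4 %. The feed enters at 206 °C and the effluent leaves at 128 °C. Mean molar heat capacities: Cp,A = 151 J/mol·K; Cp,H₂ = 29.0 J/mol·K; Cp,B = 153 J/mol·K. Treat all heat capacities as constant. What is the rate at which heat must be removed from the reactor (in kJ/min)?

Q_out = 46700 kJ/min

Extent of reaction ξ = 0.874 × 4.95 = 4.3263 mol/s
Reaction term: ξ·ΔH°_rxn = 4.3263 × -161 = -696.53 kJ/s
Sensible, feed 206→25 °C: -161.27 kJ/s
Outlet flows (mol/s): A 0.6237, H₂ 0.6237, B 4.3263
Sensible, products 25→128 °C: 79.742 kJ/s
Q = ΔH = -778.06 kJ/s = -778.06 kW
Heat removed = 46684 kJ/min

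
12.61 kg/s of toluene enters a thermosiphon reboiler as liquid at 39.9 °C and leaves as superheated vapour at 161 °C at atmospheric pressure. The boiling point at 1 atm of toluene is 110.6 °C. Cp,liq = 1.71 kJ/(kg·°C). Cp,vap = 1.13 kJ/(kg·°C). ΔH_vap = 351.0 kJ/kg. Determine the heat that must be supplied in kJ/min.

Q = 400000 kJ/min

liquid 39.9→110.6 °C: 120.9 kJ/kg
vaporisation at 110.6 °C: 351 kJ/kg
vapour 110.6→161 °C: 56.952 kJ/kg
Δh = 120.9 + 351 + 56.952 = 528.85 kJ/kg
Q = ṁ·Δh = 12.61 kg/s × 528.85 kJ/kg = 6668.8 kJ/s
|Q| = 6668.8 kW = 400130 kJ/min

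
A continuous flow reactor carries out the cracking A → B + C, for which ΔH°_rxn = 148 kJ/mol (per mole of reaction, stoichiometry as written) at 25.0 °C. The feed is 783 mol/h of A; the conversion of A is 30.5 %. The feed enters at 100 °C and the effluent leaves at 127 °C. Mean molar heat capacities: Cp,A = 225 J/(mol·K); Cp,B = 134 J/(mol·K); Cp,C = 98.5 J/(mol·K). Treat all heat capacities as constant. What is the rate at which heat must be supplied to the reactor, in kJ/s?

Extent of reaction ξ = 0.305 × 783 = 238.81 mol/h
Reaction term: ξ·ΔH°_rxn = 238.81 × 148 = 35345 kJ/h
Sensible, feed 100→25 °C: -13213 kJ/h
Outlet flows (mol/h): A 544.18, B 238.81, C 238.81
Sensible, products 25→127 °C: 18153 kJ/h
Q = ΔH = 40284 kJ/h = 11.19 kW
Heat supplied = 11.19 kJ/s

Q_in = 11.2 kJ/s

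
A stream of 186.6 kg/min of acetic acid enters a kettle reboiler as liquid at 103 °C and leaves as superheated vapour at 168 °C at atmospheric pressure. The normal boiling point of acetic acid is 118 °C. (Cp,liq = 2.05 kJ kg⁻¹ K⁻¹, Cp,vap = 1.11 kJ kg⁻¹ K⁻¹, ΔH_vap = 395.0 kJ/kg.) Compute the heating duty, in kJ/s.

liquid 103→118 °C: 30.75 kJ/kg
vaporisation at 118 °C: 395 kJ/kg
vapour 118→168 °C: 55.5 kJ/kg
Δh = 30.75 + 395 + 55.5 = 481.25 kJ/kg
Q = ṁ·Δh = 186.6 kg/min × 481.25 kJ/kg = 89801 kJ/min
|Q| = 1496.7 kW

Q = 1500 kJ/s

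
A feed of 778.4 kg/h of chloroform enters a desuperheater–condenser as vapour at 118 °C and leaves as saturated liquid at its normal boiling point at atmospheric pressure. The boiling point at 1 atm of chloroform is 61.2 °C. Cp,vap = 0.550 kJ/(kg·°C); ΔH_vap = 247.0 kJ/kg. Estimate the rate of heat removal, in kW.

vapour 118→61.2 °C: -31.24 kJ/kg
condensation at 61.2 °C: -247 kJ/kg
Δh = -31.24 + -247 = -278.24 kJ/kg
Q = ṁ·Δh = 778.4 kg/h × -278.24 kJ/kg = -216580 kJ/h
|Q| = 60.162 kW

Q_c = 60.2 kW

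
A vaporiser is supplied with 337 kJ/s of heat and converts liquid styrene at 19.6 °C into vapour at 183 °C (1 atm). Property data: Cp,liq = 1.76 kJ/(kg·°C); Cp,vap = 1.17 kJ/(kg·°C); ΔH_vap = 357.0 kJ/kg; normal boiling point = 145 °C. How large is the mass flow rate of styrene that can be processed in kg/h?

ṁ = 1950 kg/h

Δh = 1.76×(145−19.6) + 357.0 + 1.17×(183−145) = 622.16 kJ/kg
Q = 337 kJ/s = 337 kJ/s = 1.2132e+06 kJ/h
ṁ = Q/Δh = 1.2132e+06 / 622.16 = 1950 kg/h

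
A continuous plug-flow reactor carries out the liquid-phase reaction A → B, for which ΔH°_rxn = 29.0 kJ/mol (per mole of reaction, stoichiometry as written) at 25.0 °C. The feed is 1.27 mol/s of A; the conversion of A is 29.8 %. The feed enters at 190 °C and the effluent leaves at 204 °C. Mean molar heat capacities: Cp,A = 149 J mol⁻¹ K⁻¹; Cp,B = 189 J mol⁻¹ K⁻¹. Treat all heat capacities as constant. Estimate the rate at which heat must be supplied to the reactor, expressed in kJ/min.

Extent of reaction ξ = 0.298 × 1.27 = 0.37846 mol/s
Reaction term: ξ·ΔH°_rxn = 0.37846 × 29.0 = 10.975 kJ/s
Sensible, feed 190→25 °C: -31.223 kJ/s
Outlet flows (mol/s): A 0.89154, B 0.37846
Sensible, products 25→204 °C: 36.582 kJ/s
Q = ΔH = 16.334 kJ/s = 16.334 kW
Heat supplied = 980.06 kJ/min

Q_in = 980 kJ/min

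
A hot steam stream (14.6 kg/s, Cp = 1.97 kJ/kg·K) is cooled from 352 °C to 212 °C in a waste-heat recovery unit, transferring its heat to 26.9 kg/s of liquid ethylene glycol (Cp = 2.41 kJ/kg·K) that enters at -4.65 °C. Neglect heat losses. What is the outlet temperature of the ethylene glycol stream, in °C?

T_c,out = 57.5 °C

Heat released by hot stream: Q = 14.6 × 1.97 × (352 − 212) = 4026.7 kJ/s
Energy balance on cold side (adiabatic exchanger): Q = ṁ_c·Cp_c·(T_c,out − T_c,in)
T_c,out = -4.65 + 4026.7/(26.9 × 2.41) = 57.462 °C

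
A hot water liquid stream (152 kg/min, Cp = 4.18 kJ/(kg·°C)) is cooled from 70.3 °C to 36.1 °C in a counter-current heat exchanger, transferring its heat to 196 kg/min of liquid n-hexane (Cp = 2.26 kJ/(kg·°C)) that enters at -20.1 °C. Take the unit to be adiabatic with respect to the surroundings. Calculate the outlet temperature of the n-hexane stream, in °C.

Heat released by hot stream: Q = 152 × 4.18 × (70.3 − 36.1) = 21729 kJ/min
Energy balance on cold side (adiabatic exchanger): Q = ṁ_c·Cp_c·(T_c,out − T_c,in)
T_c,out = -20.1 + 21729/(196 × 2.26) = 28.955 °C

T_c,out = 29.0 °C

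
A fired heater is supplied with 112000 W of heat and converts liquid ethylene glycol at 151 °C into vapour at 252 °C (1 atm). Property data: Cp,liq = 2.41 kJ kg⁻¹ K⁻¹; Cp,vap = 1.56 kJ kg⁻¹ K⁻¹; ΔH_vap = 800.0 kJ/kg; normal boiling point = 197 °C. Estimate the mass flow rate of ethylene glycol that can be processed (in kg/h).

Δh = 2.41×(197−151) + 800.0 + 1.56×(252−197) = 996.66 kJ/kg
Q = 112000 W = 112 kJ/s = 403200 kJ/h
ṁ = Q/Δh = 403200 / 996.66 = 404.55 kg/h

ṁ = 405 kg/h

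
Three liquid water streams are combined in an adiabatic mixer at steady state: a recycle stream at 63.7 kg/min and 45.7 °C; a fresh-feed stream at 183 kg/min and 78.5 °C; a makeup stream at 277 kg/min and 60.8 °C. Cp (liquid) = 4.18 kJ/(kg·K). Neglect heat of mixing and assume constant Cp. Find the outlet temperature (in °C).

Energy balance with Q = 0: Σ ṁᵢCp,ᵢ(T_out − Tᵢ) = 0
T_out = Σ ṁᵢCp,ᵢTᵢ / Σ ṁᵢCp,ᵢ
      = 142610 / 2189.1 = 65.148 °C

T_out = 65.1 °C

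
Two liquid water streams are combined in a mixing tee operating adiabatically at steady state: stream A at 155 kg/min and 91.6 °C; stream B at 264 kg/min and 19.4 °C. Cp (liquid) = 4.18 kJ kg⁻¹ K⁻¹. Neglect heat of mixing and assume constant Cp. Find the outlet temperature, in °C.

Adiabatic, steady state ⇒ Σ ṁᵢCp,ᵢ(T_out − Tᵢ) = 0
Σ ṁᵢCp,ᵢTᵢ = 155×4.18×91.6 + 264×4.18×19.4 = 80756
Σ ṁᵢCp,ᵢ = 155×4.18 + 264×4.18 = 1751.4
T_out = 80756 / 1751.4 = 46.109 °C

T_out = 46.1 °C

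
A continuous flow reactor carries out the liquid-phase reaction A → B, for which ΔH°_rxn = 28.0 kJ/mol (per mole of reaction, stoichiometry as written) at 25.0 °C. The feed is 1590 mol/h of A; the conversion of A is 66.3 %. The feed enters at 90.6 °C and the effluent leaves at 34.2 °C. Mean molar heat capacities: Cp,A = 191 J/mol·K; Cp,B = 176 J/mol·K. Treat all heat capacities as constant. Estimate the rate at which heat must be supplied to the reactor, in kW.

Extent of reaction ξ = 0.663 × 1590 = 1054.2 mol/h
Reaction term: ξ·ΔH°_rxn = 1054.2 × 28.0 = 29517 kJ/h
Sensible, feed 90.6→25 °C: -19922 kJ/h
Outlet flows (mol/h): A 535.83, B 1054.2
Sensible, products 25→34.2 °C: 2648.5 kJ/h
Q = ΔH = 12243 kJ/h = 3.4009 kW
Heat supplied = 3.4009 kW

Q_in = 3.40 kW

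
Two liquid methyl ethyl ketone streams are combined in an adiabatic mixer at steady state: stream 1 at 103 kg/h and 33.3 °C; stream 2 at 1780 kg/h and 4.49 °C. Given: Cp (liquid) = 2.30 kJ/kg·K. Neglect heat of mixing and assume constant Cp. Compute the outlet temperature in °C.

T_out = 6.07 °C

Energy balance with Q = 0: Σ ṁᵢCp,ᵢ(T_out − Tᵢ) = 0
T_out = Σ ṁᵢCp,ᵢTᵢ / Σ ṁᵢCp,ᵢ
      = 26271 / 4330.9 = 6.0659 °C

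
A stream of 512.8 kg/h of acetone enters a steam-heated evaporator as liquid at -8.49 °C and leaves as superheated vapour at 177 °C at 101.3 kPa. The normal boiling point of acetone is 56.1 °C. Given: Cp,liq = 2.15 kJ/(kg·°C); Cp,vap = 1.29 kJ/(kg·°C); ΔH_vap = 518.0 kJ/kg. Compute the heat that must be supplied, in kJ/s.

liquid -8.49→56.1 °C: 138.87 kJ/kg
vaporisation at 56.1 °C: 518 kJ/kg
vapour 56.1→177 °C: 155.96 kJ/kg
Δh = 138.87 + 518 + 155.96 = 812.83 kJ/kg
Q = ṁ·Δh = 512.8 kg/h × 812.83 kJ/kg = 416820 kJ/h
|Q| = 115.78 kW

Q = 116 kJ/s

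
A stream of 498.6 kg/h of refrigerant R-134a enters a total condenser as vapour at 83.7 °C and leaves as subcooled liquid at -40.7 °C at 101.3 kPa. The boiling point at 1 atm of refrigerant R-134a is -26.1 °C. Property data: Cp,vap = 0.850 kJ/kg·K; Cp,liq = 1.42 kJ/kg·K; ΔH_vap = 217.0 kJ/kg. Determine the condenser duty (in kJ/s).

vapour 83.7→-26.1 °C: -93.33 kJ/kg
condensation at -26.1 °C: -217 kJ/kg
liquid -26.1→-40.7 °C: -20.732 kJ/kg
Δh = -93.33 + -217 + -20.732 = -331.06 kJ/kg
Q = ṁ·Δh = 498.6 kg/h × -331.06 kJ/kg = -165070 kJ/h
|Q| = 45.852 kW

Q_c = 45.9 kJ/s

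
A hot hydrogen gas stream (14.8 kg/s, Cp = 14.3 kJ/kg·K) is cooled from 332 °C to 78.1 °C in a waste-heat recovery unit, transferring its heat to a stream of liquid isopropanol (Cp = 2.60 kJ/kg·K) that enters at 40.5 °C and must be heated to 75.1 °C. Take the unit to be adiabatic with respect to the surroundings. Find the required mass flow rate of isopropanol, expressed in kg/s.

ṁ_c = 597 kg/s

Heat released by hot stream: Q = 14.8 × 14.3 × (332 − 78.1) = 53735 kJ/s
Energy balance on cold side (adiabatic exchanger): Q = ṁ_c·Cp_c·(T_c,out − T_c,in)
ṁ_c = 53735 / [2.60 × (75.1 − 40.5)] = 597.33 kg/s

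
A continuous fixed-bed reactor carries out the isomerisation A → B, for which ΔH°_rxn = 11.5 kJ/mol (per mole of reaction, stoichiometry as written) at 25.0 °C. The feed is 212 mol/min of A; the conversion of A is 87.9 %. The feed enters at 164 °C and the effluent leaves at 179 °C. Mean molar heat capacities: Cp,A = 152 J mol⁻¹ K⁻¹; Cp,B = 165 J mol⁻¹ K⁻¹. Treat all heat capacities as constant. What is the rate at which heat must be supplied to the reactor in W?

Extent of reaction ξ = 0.879 × 212 = 186.35 mol/min
Reaction term: ξ·ΔH°_rxn = 186.35 × 11.5 = 2143 kJ/min
Sensible, feed 164→25 °C: -4479.1 kJ/min
Outlet flows (mol/min): A 25.652, B 186.35
Sensible, products 25→179 °C: 5335.6 kJ/min
Q = ΔH = 2999.4 kJ/min = 49.991 kW
Heat supplied = 49991 W

Q_in = 50000 W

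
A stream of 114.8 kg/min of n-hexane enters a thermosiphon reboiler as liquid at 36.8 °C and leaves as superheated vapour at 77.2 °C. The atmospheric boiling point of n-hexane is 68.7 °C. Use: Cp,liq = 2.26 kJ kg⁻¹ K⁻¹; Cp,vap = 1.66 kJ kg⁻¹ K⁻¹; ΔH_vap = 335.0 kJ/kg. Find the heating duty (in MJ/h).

Q = 2900 MJ/h

liquid 36.8→68.7 °C: 72.094 kJ/kg
vaporisation at 68.7 °C: 335 kJ/kg
vapour 68.7→77.2 °C: 14.11 kJ/kg
Δh = 72.094 + 335 + 14.11 = 421.2 kJ/kg
Q = ṁ·Δh = 114.8 kg/min × 421.2 kJ/kg = 48354 kJ/min
|Q| = 805.9 kW = 2901.3 MJ/h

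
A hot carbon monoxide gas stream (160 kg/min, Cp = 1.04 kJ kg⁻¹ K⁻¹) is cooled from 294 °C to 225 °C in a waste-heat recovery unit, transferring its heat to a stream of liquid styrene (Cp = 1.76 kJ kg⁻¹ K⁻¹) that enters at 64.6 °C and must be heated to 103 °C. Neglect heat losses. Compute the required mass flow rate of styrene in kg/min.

ṁ_c = 170 kg/min

Heat released by hot stream: Q = 160 × 1.04 × (294 − 225) = 11482 kJ/min
Energy balance on cold side (adiabatic exchanger): Q = ṁ_c·Cp_c·(T_c,out − T_c,in)
ṁ_c = 11482 / [1.76 × (103 − 64.6)] = 169.89 kg/min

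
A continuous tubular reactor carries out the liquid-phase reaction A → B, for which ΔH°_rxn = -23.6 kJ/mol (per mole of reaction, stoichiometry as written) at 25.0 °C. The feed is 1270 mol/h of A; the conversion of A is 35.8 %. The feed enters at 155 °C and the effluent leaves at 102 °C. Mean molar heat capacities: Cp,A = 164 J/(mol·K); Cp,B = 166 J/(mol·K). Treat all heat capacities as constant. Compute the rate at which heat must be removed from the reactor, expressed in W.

Q_out = 6030 W

Extent of reaction ξ = 0.358 × 1270 = 454.66 mol/h
Reaction term: ξ·ΔH°_rxn = 454.66 × -23.6 = -10730 kJ/h
Sensible, feed 155→25 °C: -27076 kJ/h
Outlet flows (mol/h): A 815.34, B 454.66
Sensible, products 25→102 °C: 16108 kJ/h
Q = ΔH = -21699 kJ/h = -6.0274 kW
Heat removed = 6027.4 W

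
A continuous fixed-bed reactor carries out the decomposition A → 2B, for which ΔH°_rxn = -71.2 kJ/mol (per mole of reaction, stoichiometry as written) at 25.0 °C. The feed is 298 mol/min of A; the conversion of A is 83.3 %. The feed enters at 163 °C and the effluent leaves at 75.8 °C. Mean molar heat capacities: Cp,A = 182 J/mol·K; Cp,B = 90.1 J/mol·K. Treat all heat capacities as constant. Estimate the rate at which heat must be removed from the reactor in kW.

Extent of reaction ξ = 0.833 × 298 = 248.23 mol/min
Reaction term: ξ·ΔH°_rxn = 248.23 × -71.2 = -17674 kJ/min
Sensible, feed 163→25 °C: -7484.6 kJ/min
Outlet flows (mol/min): A 49.766, B 496.47
Sensible, products 25→75.8 °C: 2732.5 kJ/min
Q = ΔH = -22426 kJ/min = -373.77 kW
Heat removed = 373.77 kW

Q_out = 374 kW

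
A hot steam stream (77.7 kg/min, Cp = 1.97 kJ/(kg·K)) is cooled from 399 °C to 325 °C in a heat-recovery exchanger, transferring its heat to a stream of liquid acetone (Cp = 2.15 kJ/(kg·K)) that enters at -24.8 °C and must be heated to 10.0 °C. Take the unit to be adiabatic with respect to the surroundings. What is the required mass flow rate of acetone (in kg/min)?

ṁ_c = 151 kg/min

Heat released by hot stream: Q = 77.7 × 1.97 × (399 − 325) = 11327 kJ/min
Energy balance on cold side (adiabatic exchanger): Q = ṁ_c·Cp_c·(T_c,out − T_c,in)
ṁ_c = 11327 / [2.15 × (10.0 − -24.8)] = 151.39 kg/min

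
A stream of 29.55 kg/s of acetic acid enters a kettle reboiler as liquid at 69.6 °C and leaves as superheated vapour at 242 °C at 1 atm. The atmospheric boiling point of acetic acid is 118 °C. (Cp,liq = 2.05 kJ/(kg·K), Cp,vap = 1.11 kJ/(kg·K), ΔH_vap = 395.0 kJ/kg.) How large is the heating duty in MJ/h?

liquid 69.6→118 °C: 99.22 kJ/kg
vaporisation at 118 °C: 395 kJ/kg
vapour 118→242 °C: 137.64 kJ/kg
Δh = 99.22 + 395 + 137.64 = 631.86 kJ/kg
Q = ṁ·Δh = 29.55 kg/s × 631.86 kJ/kg = 18671 kJ/s
|Q| = 18671 kW = 67217 MJ/h

Q = 67200 MJ/h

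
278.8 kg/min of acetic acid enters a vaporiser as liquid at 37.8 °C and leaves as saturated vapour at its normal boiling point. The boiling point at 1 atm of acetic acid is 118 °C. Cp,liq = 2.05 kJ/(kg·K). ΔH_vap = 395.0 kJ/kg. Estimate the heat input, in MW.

liquid 37.8→118 °C: 164.41 kJ/kg
vaporisation at 118 °C: 395 kJ/kg
Δh = 164.41 + 395 = 559.41 kJ/kg
Q = ṁ·Δh = 278.8 kg/min × 559.41 kJ/kg = 155960 kJ/min
|Q| = 2599.4 kW = 2.5994 MW

Q = 2.60 MW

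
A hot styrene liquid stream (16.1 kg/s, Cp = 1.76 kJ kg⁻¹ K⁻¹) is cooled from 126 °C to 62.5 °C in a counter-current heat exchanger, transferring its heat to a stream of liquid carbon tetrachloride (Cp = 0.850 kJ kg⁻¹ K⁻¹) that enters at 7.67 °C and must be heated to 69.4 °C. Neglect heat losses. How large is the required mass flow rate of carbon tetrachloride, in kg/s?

Heat released by hot stream: Q = 16.1 × 1.76 × (126 − 62.5) = 1799.3 kJ/s
Energy balance on cold side (adiabatic exchanger): Q = ṁ_c·Cp_c·(T_c,out − T_c,in)
ṁ_c = 1799.3 / [0.850 × (69.4 − 7.67)] = 34.292 kg/s

ṁ_c = 34.3 kg/s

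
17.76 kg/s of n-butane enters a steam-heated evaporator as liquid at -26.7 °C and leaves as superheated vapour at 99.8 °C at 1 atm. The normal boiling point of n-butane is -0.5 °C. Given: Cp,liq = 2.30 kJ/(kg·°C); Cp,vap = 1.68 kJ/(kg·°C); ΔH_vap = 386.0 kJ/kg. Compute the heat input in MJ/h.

liquid -26.7→-0.5 °C: 60.26 kJ/kg
vaporisation at -0.5 °C: 386 kJ/kg
vapour -0.5→99.8 °C: 168.5 kJ/kg
Δh = 60.26 + 386 + 168.5 = 614.76 kJ/kg
Q = ṁ·Δh = 17.76 kg/s × 614.76 kJ/kg = 10918 kJ/s
|Q| = 10918 kW = 39306 MJ/h

Q = 39300 MJ/h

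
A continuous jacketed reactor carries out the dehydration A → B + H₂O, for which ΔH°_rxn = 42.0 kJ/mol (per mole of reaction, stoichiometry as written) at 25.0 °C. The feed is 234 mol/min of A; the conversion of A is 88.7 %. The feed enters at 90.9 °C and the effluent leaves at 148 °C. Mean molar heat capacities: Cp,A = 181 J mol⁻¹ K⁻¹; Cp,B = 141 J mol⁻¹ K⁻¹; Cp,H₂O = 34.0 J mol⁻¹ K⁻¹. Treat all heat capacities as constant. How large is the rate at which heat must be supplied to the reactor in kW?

Q_in = 183 kW

Extent of reaction ξ = 0.887 × 234 = 207.56 mol/min
Reaction term: ξ·ΔH°_rxn = 207.56 × 42.0 = 8717.4 kJ/min
Sensible, feed 90.9→25 °C: -2791.1 kJ/min
Outlet flows (mol/min): A 26.442, B 207.56, H₂O 207.56
Sensible, products 25→148 °C: 5056.4 kJ/min
Q = ΔH = 10983 kJ/min = 183.04 kW
Heat supplied = 183.04 kW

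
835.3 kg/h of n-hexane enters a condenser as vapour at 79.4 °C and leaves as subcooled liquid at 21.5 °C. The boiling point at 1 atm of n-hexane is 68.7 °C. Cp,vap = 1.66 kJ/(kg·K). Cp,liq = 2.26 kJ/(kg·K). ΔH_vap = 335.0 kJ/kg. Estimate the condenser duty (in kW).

vapour 79.4→68.7 °C: -17.762 kJ/kg
condensation at 68.7 °C: -335 kJ/kg
liquid 68.7→21.5 °C: -106.67 kJ/kg
Δh = -17.762 + -335 + -106.67 = -459.43 kJ/kg
Q = ṁ·Δh = 835.3 kg/h × -459.43 kJ/kg = -383770 kJ/h
|Q| = 106.6 kW

Q_c = 107 kW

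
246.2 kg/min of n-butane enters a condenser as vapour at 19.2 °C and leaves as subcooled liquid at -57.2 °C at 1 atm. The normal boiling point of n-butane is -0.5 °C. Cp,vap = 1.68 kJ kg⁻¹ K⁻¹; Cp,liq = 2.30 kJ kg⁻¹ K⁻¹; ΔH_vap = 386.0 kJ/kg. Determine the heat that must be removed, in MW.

Q_c = 2.25 MW

vapour 19.2→-0.5 °C: -33.096 kJ/kg
condensation at -0.5 °C: -386 kJ/kg
liquid -0.5→-57.2 °C: -130.41 kJ/kg
Δh = -33.096 + -386 + -130.41 = -549.51 kJ/kg
Q = ṁ·Δh = 246.2 kg/min × -549.51 kJ/kg = -135290 kJ/min
|Q| = 2254.8 kW = 2.2548 MW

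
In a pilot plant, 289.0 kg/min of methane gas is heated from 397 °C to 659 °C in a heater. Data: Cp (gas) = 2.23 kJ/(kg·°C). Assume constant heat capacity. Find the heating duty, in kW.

Q = ṁ·Cp·ΔT = 289.0 × 2.23 × (659 − 397) = 168850 kJ/min
Converting: 168850 / 60 s = 2814.2 kW

Q = 2810 kW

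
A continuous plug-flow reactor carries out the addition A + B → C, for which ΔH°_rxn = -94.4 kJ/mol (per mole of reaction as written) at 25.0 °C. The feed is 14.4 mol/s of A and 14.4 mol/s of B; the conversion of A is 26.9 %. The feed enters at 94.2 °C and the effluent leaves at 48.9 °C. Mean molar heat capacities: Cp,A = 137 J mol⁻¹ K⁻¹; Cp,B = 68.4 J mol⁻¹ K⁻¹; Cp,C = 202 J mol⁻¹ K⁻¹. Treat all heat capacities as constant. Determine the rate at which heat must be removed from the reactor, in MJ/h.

Q_out = 1800 MJ/h

Extent of reaction ξ = 0.269 × 14.4 = 3.8736 mol/s
Reaction term: ξ·ΔH°_rxn = 3.8736 × -94.4 = -365.67 kJ/s
Sensible, feed 94.2→25 °C: -204.68 kJ/s
Outlet flows (mol/s): A 10.526, B 10.526, C 3.8736
Sensible, products 25→48.9 °C: 70.376 kJ/s
Q = ΔH = -499.97 kJ/s = -499.97 kW
Heat removed = 1799.9 MJ/h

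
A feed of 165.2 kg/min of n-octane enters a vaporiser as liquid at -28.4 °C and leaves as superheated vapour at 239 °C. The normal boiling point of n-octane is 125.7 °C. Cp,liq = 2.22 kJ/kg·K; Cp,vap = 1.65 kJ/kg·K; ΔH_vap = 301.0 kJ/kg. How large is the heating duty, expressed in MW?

liquid -28.4→125.7 °C: 342.1 kJ/kg
vaporisation at 125.7 °C: 301 kJ/kg
vapour 125.7→239 °C: 186.94 kJ/kg
Δh = 342.1 + 301 + 186.94 = 830.05 kJ/kg
Q = ṁ·Δh = 165.2 kg/min × 830.05 kJ/kg = 137120 kJ/min
|Q| = 2285.4 kW = 2.2854 MW

Q = 2.29 MW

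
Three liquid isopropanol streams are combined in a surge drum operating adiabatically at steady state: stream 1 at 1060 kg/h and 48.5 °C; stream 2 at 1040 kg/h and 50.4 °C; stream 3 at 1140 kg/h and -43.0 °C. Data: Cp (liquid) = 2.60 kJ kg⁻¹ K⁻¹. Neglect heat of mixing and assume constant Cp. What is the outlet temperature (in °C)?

Adiabatic, steady state ⇒ Σ ṁᵢCp,ᵢ(T_out − Tᵢ) = 0
T_out = Σ ṁᵢCp,ᵢTᵢ / Σ ṁᵢCp,ᵢ
      = 142500 / 8424 = 16.915 °C

T_out = 16.9 °C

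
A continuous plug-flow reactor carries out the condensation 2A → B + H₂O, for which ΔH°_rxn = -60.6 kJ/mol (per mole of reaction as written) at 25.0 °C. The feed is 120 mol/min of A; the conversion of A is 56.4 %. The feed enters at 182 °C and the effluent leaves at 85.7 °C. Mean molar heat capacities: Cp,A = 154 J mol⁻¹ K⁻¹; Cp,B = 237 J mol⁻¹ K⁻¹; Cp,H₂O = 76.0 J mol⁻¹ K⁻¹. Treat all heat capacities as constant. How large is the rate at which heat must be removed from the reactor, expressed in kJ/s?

Extent of reaction ξ = 0.564 × 120 / 2 = 33.84 mol/min
Reaction term: ξ·ΔH°_rxn = 33.84 × -60.6 = -2050.7 kJ/min
Sensible, feed 182→25 °C: -2901.4 kJ/min
Outlet flows (mol/min): A 52.32, B 33.84, H₂O 33.84
Sensible, products 25→85.7 °C: 1132 kJ/min
Q = ΔH = -3820.1 kJ/min = -63.668 kW
Heat removed = 63.668 kJ/s

Q_out = 63.7 kJ/s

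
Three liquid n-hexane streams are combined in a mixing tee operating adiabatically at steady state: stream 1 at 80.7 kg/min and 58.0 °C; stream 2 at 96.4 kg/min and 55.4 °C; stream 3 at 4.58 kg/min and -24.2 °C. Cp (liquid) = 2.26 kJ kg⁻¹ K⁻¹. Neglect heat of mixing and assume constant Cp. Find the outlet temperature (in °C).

Energy balance with Q = 0: Σ ṁᵢCp,ᵢ(T_out − Tᵢ) = 0
T_out = Σ ṁᵢCp,ᵢTᵢ / Σ ṁᵢCp,ᵢ
      = 22397 / 410.6 = 54.548 °C

T_out = 54.5 °C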